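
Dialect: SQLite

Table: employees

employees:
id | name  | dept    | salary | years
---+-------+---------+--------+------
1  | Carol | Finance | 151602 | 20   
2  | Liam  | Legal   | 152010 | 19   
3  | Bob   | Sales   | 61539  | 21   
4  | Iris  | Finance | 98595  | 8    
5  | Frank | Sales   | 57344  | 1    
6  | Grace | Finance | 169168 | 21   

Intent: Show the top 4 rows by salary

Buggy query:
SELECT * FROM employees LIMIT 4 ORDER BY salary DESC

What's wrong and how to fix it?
Bug: LIMIT must come after ORDER BY

Fix: Sort with ORDER BY, then apply LIMIT

Corrected query:
SELECT * FROM employees ORDER BY salary DESC LIMIT 4

Result:
id | name  | dept    | salary | years
---+-------+---------+--------+------
6  | Grace | Finance | 169168 | 21   
2  | Liam  | Legal   | 152010 | 19   
1  | Carol | Finance | 151602 | 20   
4  | Iris  | Finance | 98595  | 8    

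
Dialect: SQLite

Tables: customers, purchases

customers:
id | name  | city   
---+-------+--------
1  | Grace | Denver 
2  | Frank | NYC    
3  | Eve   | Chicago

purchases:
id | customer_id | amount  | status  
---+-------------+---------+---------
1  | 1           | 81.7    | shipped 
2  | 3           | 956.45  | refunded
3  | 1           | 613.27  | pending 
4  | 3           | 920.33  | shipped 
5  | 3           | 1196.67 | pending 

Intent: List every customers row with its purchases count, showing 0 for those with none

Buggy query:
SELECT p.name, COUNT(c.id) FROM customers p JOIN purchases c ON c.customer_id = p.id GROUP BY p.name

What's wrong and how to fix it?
Bug: An inner join excludes parents with zero children

Fix: Use LEFT JOIN so parents without children still appear (COUNT(c.id) gives 0)

Corrected query:
SELECT p.name, COUNT(c.id) FROM customers p LEFT JOIN purchases c ON c.customer_id = p.id GROUP BY p.name

Result:
name  | COUNT(c.id)
------+------------
Eve   | 3          
Frank | 0          
Grace | 2          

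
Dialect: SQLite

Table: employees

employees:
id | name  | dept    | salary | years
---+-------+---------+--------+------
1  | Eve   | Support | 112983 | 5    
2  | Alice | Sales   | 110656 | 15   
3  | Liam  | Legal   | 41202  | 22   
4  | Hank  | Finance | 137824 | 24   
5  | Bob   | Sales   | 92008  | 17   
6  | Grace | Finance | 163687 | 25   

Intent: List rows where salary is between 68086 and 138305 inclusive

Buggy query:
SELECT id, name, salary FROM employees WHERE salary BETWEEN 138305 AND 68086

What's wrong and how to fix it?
Bug: BETWEEN expects the lower bound first; with 138305 AND 68086 the range is empty

Fix: Write BETWEEN 68086 AND 138305

Corrected query:
SELECT id, name, salary FROM employees WHERE salary BETWEEN 68086 AND 138305

Result:
id | name  | salary
---+-------+-------
1  | Eve   | 112983
2  | Alice | 110656
4  | Hank  | 137824
5  | Bob   | 92008 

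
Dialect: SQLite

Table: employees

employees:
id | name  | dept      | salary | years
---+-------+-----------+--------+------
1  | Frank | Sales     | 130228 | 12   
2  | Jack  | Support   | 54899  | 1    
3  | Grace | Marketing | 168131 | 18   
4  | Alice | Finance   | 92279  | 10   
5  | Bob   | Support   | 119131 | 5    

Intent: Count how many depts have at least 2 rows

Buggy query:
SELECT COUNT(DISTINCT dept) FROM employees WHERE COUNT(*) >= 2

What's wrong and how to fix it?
Bug: WHERE filters individual rows, not groups, so a group-level COUNT is invalid there

Fix: Group first with HAVING COUNT(*) >= 2, then COUNT the resulting groups

Corrected query:
SELECT COUNT(*) FROM (SELECT dept FROM employees GROUP BY dept HAVING COUNT(*) >= 2)

Result:
COUNT(*)
--------
1       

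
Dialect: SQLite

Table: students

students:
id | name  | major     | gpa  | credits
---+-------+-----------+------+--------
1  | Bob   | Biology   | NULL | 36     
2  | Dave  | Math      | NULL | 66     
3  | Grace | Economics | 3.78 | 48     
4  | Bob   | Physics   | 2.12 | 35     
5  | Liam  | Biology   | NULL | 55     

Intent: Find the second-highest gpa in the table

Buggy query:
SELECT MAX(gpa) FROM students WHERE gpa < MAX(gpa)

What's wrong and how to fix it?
Bug: MAX(gpa) on the right of the comparison is an aggregate-in-WHERE error

Fix: Compute the overall MAX in a subquery, then take MAX of rows below it

Corrected query:
SELECT MAX(gpa) FROM students WHERE gpa < (SELECT MAX(gpa) FROM students)

Result:
MAX(gpa)
--------
2.12    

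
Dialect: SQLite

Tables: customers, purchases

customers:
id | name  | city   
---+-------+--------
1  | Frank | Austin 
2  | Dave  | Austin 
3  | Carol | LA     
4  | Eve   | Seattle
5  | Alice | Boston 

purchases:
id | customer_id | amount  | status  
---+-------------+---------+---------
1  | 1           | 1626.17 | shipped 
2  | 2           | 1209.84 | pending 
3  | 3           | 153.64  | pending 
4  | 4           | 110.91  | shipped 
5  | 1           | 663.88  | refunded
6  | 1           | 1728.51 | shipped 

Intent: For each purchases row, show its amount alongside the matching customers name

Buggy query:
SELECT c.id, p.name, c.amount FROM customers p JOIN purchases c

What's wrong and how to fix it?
Bug: Missing join condition: each purchases row is matched to all customers rows instead of just its own

Fix: Add ON c.customer_id = p.id to the JOIN

Corrected query:
SELECT c.id, p.name, c.amount FROM customers p JOIN purchases c ON c.customer_id = p.id

Result:
id | name  | amount 
---+-------+--------
1  | Frank | 1626.17
2  | Dave  | 1209.84
3  | Carol | 153.64 
4  | Eve   | 110.91 
5  | Frank | 663.88 
6  | Frank | 1728.51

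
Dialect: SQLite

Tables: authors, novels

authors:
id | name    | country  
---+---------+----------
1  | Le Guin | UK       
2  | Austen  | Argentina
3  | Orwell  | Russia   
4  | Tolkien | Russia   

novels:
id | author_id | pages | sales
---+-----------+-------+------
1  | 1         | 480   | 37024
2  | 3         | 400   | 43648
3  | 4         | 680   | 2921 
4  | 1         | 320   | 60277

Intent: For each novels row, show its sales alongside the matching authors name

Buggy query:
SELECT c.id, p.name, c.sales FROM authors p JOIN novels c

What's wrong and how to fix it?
Bug: JOIN with no ON clause produces a cartesian product; every novels row pairs with every authors row

Fix: Specify the join condition linking the foreign key to the parent id

Corrected query:
SELECT c.id, p.name, c.sales FROM authors p JOIN novels c ON c.author_id = p.id

Result:
id | name    | sales
---+---------+------
1  | Le Guin | 37024
2  | Orwell  | 43648
3  | Tolkien | 2921 
4  | Le Guin | 60277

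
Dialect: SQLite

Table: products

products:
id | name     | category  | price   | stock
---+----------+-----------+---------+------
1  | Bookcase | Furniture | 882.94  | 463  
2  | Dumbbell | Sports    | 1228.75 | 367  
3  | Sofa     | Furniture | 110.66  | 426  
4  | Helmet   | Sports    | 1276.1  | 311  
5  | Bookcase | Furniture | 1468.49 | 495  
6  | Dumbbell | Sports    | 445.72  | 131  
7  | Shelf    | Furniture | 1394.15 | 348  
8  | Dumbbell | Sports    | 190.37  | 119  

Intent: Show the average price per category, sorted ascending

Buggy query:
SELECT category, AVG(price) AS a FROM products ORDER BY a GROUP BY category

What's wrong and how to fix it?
Bug: ORDER BY appears before GROUP BY; SQL clause order requires GROUP BY first

Fix: Move ORDER BY to the end, after GROUP BY

Corrected query:
SELECT category, AVG(price) AS a FROM products GROUP BY category ORDER BY a

Result:
category  | a      
----------+--------
Sports    | 785.235
Furniture | 964.06 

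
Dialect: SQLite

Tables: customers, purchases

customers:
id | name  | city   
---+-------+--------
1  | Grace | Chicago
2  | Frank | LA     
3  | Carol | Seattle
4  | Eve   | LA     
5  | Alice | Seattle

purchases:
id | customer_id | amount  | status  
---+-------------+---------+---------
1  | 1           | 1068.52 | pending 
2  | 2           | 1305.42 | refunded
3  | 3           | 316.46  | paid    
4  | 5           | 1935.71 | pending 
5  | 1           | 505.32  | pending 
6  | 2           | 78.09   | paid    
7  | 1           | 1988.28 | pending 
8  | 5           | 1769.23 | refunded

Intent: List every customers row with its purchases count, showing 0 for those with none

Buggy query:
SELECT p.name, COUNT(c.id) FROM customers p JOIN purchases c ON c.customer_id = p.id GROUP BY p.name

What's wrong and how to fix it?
Bug: An inner join excludes parents with zero children

Fix: Use LEFT JOIN so parents without children still appear (COUNT(c.id) gives 0)

Corrected query:
SELECT p.name, COUNT(c.id) FROM customers p LEFT JOIN purchases c ON c.customer_id = p.id GROUP BY p.name

Result:
name  | COUNT(c.id)
------+------------
Alice | 2          
Carol | 1          
Eve   | 0          
Frank | 2          
Grace | 3          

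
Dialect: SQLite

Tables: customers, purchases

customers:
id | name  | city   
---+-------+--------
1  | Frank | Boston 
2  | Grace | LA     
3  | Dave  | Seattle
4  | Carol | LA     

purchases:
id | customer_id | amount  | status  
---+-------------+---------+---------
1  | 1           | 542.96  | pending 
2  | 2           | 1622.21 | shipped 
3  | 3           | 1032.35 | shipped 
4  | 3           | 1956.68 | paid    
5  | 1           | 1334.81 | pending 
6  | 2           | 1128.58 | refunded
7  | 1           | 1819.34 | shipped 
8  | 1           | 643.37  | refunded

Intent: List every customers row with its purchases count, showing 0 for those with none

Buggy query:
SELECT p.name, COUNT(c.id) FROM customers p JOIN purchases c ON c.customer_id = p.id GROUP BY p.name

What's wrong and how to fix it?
Bug: INNER JOIN drops customers rows that have no matching purchases rows

Fix: Use LEFT JOIN so parents without children still appear (COUNT(c.id) gives 0)

Corrected query:
SELECT p.name, COUNT(c.id) FROM customers p LEFT JOIN purchases c ON c.customer_id = p.id GROUP BY p.name

Result:
name  | COUNT(c.id)
------+------------
Carol | 0          
Dave  | 2          
Frank | 4          
Grace | 2          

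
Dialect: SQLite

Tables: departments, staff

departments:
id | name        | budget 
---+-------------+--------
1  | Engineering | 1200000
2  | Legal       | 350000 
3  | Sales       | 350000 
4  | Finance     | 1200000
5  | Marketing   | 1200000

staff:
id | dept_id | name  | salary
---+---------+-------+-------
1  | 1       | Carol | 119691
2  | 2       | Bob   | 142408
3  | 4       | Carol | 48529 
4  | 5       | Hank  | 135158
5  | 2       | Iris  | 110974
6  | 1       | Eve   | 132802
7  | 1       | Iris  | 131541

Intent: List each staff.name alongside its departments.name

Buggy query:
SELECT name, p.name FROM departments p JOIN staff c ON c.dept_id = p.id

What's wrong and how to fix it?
Bug: Both tables have a 'name' column; the unqualified reference is ambiguous

Fix: Qualify the column with its table alias (c.name)

Corrected query:
SELECT c.name, p.name FROM departments p JOIN staff c ON c.dept_id = p.id

Result:
name  | name       
------+------------
Carol | Engineering
Bob   | Legal      
Carol | Finance    
Hank  | Marketing  
Iris  | Legal      
Eve   | Engineering
Iris  | Engineering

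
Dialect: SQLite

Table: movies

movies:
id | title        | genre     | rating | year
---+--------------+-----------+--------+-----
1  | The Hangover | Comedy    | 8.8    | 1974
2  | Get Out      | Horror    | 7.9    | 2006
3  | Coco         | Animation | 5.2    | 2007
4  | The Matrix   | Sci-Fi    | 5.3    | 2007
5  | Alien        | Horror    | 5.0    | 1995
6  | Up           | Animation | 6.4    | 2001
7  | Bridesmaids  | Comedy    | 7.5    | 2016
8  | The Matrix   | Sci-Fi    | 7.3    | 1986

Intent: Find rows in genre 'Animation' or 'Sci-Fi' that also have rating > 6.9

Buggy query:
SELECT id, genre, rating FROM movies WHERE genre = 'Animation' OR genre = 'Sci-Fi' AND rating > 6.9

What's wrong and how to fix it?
Bug: AND binds tighter than OR, so this parses as genre = 'Animation' OR (genre = 'Sci-Fi' AND rating > 6.9)

Fix: Group the OR with parentheses (or use IN), then AND the threshold

Corrected query:
SELECT id, genre, rating FROM movies WHERE (genre = 'Animation' OR genre = 'Sci-Fi') AND rating > 6.9

Result:
id | genre  | rating
---+--------+-------
8  | Sci-Fi | 7.3   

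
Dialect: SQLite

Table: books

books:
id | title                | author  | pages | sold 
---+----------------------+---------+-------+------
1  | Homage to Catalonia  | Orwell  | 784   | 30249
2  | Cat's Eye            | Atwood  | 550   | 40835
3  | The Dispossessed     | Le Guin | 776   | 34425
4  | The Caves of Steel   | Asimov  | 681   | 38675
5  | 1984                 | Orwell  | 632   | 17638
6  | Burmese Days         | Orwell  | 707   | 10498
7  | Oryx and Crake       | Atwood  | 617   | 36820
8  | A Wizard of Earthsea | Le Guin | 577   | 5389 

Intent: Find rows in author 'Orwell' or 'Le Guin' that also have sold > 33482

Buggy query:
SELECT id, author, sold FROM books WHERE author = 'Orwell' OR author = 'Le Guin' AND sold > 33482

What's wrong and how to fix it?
Bug: Without parentheses, AND is evaluated before OR, so the sold filter only applies to the 'Le Guin' branch

Fix: Group the OR with parentheses (or use IN), then AND the threshold

Corrected query:
SELECT id, author, sold FROM books WHERE (author = 'Orwell' OR author = 'Le Guin') AND sold > 33482

Result:
id | author  | sold 
---+---------+------
3  | Le Guin | 34425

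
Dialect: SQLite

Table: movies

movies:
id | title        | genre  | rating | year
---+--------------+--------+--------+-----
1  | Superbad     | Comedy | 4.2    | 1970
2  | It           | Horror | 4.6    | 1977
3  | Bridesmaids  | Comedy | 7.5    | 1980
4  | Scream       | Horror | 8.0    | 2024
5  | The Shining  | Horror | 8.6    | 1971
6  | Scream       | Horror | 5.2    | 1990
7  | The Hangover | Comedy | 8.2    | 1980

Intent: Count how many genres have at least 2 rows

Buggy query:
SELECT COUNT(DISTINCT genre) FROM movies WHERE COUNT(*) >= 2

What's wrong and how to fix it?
Bug: COUNT(*) cannot appear in WHERE; the per-group count doesn't exist yet

Fix: Group first with HAVING COUNT(*) >= 2, then COUNT the resulting groups

Corrected query:
SELECT COUNT(*) FROM (SELECT genre FROM movies GROUP BY genre HAVING COUNT(*) >= 2)

Result:
COUNT(*)
--------
2       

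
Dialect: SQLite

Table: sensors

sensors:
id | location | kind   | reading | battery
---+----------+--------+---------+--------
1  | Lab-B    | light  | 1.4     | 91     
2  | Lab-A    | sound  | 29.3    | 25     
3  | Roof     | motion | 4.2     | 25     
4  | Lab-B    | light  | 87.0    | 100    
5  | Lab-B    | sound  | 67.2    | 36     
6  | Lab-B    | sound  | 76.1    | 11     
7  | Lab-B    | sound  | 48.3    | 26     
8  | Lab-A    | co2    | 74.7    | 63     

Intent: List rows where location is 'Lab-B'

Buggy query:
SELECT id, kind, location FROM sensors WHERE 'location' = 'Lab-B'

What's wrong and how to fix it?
Bug: Single quotes denote string literals in SQL; the column name is being compared as a constant string

Fix: Remove the quotes around the column name (or use double quotes for an identifier)

Corrected query:
SELECT id, kind, location FROM sensors WHERE location = 'Lab-B'

Result:
id | kind  | location
---+-------+---------
1  | light | Lab-B   
4  | light | Lab-B   
5  | sound | Lab-B   
6  | sound | Lab-B   
7  | sound | Lab-B   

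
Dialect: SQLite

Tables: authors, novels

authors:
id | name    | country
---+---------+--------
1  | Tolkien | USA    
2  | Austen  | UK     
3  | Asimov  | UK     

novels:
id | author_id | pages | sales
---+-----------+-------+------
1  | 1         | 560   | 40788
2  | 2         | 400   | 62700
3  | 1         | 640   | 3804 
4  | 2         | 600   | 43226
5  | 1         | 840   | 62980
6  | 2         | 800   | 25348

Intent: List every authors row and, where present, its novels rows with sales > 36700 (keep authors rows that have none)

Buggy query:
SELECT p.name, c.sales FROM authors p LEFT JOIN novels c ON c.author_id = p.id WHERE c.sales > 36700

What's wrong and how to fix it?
Bug: Filtering c.sales in WHERE discards the NULL rows produced by LEFT JOIN, turning it into an inner join

Fix: Move the right-table condition into the ON clause so unmatched parents are kept

Corrected query:
SELECT p.name, c.sales FROM authors p LEFT JOIN novels c ON c.author_id = p.id AND c.sales > 36700

Result:
name    | sales
--------+------
Tolkien | 40788
Tolkien | 62980
Austen  | 43226
Austen  | 62700
Asimov  | NULL 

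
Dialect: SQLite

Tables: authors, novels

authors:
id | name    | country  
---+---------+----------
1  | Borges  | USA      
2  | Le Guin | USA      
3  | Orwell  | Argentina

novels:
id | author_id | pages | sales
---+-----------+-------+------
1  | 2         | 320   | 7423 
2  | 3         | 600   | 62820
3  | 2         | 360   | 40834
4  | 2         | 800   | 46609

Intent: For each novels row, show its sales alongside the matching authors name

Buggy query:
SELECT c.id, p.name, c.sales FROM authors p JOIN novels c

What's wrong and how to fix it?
Bug: Missing join condition: each novels row is matched to all authors rows instead of just its own

Fix: Add ON c.author_id = p.id to the JOIN

Corrected query:
SELECT c.id, p.name, c.sales FROM authors p JOIN novels c ON c.author_id = p.id

Result:
id | name    | sales
---+---------+------
1  | Le Guin | 7423 
2  | Orwell  | 62820
3  | Le Guin | 40834
4  | Le Guin | 46609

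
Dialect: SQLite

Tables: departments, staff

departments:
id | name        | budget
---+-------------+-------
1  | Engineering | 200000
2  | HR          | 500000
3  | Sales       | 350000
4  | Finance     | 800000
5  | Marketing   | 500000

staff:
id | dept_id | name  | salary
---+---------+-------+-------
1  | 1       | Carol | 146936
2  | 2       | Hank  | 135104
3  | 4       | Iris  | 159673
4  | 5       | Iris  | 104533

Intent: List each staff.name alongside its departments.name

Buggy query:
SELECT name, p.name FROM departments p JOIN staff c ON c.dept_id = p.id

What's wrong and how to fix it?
Bug: 'name' exists in both joined tables, so the database can't tell which one is meant

Fix: Qualify the column with its table alias (c.name)

Corrected query:
SELECT c.name, p.name FROM departments p JOIN staff c ON c.dept_id = p.id

Result:
name  | name       
------+------------
Carol | Engineering
Hank  | HR         
Iris  | Finance    
Iris  | Marketing  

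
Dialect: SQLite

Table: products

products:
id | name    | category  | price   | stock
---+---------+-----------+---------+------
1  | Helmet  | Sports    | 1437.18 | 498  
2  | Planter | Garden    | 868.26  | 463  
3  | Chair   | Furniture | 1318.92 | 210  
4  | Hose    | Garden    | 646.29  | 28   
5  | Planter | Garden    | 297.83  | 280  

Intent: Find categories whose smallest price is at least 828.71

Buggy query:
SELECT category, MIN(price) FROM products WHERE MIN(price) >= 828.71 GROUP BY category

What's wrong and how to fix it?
Bug: Aggregates like MIN are computed per group after WHERE runs

Fix: Replace WHERE with HAVING after the GROUP BY

Corrected query:
SELECT category, MIN(price) FROM products GROUP BY category HAVING MIN(price) >= 828.71

Result:
category  | MIN(price)
----------+-----------
Furniture | 1318.92   
Sports    | 1437.18   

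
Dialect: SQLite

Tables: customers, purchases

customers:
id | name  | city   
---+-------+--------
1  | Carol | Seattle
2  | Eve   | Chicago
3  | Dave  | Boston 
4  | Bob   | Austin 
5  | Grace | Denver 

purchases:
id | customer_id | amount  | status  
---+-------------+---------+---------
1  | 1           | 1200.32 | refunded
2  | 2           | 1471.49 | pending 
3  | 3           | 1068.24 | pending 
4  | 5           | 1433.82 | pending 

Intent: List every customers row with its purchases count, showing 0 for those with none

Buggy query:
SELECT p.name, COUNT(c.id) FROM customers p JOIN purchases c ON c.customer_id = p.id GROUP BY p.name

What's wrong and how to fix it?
Bug: INNER JOIN drops customers rows that have no matching purchases rows

Fix: Use LEFT JOIN so parents without children still appear (COUNT(c.id) gives 0)

Corrected query:
SELECT p.name, COUNT(c.id) FROM customers p LEFT JOIN purchases c ON c.customer_id = p.id GROUP BY p.name

Result:
name  | COUNT(c.id)
------+------------
Bob   | 0          
Carol | 1          
Dave  | 1          
Eve   | 1          
Grace | 1          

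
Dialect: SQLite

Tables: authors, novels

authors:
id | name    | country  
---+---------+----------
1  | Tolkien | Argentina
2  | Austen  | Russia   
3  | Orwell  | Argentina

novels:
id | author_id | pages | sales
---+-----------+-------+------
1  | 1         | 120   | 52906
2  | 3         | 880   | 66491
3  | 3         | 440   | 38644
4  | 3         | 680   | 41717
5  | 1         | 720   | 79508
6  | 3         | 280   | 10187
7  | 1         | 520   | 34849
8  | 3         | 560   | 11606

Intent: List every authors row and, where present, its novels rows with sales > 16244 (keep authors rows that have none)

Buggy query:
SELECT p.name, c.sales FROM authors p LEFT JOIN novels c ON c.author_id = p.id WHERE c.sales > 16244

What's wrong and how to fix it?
Bug: A WHERE condition on the right-hand table after LEFT JOIN drops unmatched parents

Fix: Put 'c.sales > 16244' in the JOIN's ON clause instead of WHERE

Corrected query:
SELECT p.name, c.sales FROM authors p LEFT JOIN novels c ON c.author_id = p.id AND c.sales > 16244

Result:
name    | sales
--------+------
Tolkien | 34849
Tolkien | 52906
Tolkien | 79508
Austen  | NULL 
Orwell  | 38644
Orwell  | 41717
Orwell  | 66491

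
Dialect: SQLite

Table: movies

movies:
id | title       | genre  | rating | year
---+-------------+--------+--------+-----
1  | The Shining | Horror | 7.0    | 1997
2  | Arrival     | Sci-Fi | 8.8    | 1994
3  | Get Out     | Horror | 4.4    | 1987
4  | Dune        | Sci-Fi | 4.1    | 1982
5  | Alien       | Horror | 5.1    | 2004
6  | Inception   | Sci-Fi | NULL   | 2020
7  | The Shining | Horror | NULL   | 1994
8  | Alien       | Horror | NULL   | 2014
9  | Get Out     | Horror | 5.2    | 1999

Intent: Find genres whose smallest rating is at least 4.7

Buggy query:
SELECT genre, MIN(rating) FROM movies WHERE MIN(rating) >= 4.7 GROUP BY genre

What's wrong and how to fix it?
Bug: Aggregates like MIN are computed per group after WHERE runs

Fix: Use HAVING for the per-group MIN condition

Corrected query:
SELECT genre, MIN(rating) FROM movies GROUP BY genre HAVING MIN(rating) >= 4.7

Result:
(no rows)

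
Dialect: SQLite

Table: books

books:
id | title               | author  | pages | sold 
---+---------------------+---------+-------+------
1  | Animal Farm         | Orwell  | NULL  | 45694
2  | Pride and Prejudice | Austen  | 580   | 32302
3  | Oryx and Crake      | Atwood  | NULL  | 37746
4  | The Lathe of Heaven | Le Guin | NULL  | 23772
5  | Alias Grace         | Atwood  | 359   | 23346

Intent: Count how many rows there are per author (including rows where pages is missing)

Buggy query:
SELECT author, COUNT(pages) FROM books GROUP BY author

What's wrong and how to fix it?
Bug: COUNT(pages) skips NULLs, so groups with missing pages are undercounted

Fix: Use COUNT(*) to count all rows regardless of NULL

Corrected query:
SELECT author, COUNT(*) FROM books GROUP BY author

Result:
author  | COUNT(*)
--------+---------
Atwood  | 2       
Austen  | 1       
Le Guin | 1       
Orwell  | 1       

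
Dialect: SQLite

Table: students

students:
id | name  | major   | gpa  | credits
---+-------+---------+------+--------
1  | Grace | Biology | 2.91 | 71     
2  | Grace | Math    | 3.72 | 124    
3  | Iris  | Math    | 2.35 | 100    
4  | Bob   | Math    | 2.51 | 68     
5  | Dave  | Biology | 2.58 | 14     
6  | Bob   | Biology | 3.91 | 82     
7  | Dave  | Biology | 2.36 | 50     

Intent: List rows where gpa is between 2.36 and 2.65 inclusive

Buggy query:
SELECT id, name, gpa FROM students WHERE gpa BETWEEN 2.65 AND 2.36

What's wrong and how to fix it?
Bug: The bounds are reversed; BETWEEN a AND b requires a <= b to match anything

Fix: Swap the bounds so the smaller value comes first

Corrected query:
SELECT id, name, gpa FROM students WHERE gpa BETWEEN 2.36 AND 2.65

Result:
id | name | gpa 
---+------+-----
4  | Bob  | 2.51
5  | Dave | 2.58
7  | Dave | 2.36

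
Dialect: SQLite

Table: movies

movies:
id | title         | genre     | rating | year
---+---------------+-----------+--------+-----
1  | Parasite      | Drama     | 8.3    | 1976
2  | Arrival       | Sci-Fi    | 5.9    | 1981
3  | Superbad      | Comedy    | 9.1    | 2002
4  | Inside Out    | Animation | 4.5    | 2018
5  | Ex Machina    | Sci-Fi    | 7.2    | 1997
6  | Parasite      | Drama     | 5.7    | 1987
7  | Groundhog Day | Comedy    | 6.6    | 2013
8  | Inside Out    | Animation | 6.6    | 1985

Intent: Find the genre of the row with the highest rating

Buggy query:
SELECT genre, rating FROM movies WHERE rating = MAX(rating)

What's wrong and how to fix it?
Bug: MAX(rating) is an aggregate and cannot be used directly in WHERE

Fix: Wrap MAX in a scalar subquery so WHERE compares against a single value

Corrected query:
SELECT genre, rating FROM movies WHERE rating = (SELECT MAX(rating) FROM movies)

Result:
genre  | rating
-------+-------
Comedy | 9.1   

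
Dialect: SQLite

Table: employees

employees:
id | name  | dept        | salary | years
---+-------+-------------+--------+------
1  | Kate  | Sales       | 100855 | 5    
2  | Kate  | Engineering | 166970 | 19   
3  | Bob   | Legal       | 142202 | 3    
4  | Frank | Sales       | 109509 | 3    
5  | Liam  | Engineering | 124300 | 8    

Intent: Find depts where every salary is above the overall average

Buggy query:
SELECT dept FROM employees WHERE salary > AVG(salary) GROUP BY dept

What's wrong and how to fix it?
Bug: WHERE evaluates per row before aggregation, so AVG() is unavailable

Fix: Compute the overall average in a scalar subquery and compare each group's MIN against it in HAVING

Corrected query:
SELECT dept FROM employees GROUP BY dept HAVING MIN(salary) > (SELECT AVG(salary) FROM employees)

Result:
dept 
-----
Legal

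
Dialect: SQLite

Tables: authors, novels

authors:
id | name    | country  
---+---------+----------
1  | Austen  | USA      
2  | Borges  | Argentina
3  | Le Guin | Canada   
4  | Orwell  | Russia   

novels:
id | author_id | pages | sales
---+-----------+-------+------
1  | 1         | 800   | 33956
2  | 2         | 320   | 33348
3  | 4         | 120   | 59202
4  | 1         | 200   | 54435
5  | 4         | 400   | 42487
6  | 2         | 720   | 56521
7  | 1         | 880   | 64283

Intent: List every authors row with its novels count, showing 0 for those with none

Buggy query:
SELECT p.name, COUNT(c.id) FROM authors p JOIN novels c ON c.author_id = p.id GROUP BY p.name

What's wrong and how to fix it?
Bug: INNER JOIN drops authors rows that have no matching novels rows

Fix: Switch to LEFT JOIN to retain unmatched parent rows

Corrected query:
SELECT p.name, COUNT(c.id) FROM authors p LEFT JOIN novels c ON c.author_id = p.id GROUP BY p.name

Result:
name    | COUNT(c.id)
--------+------------
Austen  | 3          
Borges  | 2          
Le Guin | 0          
Orwell  | 2          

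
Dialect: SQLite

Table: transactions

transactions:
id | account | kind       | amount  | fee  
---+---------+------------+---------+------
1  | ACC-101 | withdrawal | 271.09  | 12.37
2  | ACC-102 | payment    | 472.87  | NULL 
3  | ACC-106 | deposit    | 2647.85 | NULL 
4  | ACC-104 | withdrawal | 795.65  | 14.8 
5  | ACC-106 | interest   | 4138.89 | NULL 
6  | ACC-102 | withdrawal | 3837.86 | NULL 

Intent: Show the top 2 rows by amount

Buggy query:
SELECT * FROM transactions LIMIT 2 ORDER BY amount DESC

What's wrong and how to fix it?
Bug: LIMIT must come after ORDER BY

Fix: Sort with ORDER BY, then apply LIMIT

Corrected query:
SELECT * FROM transactions ORDER BY amount DESC LIMIT 2

Result:
id | account | kind       | amount  | fee 
---+---------+------------+---------+-----
5  | ACC-106 | interest   | 4138.89 | NULL
6  | ACC-102 | withdrawal | 3837.86 | NULL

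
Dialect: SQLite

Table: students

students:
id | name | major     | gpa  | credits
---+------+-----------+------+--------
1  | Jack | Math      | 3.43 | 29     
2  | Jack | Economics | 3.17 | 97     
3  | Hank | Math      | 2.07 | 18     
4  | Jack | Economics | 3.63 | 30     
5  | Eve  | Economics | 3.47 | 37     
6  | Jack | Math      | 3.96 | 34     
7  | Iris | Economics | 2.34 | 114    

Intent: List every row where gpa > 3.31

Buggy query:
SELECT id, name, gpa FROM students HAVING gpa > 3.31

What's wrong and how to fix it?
Bug: This is a non-aggregate query (no GROUP BY, no aggregates), so in SQLite the HAVING clause is invalid here; a row-level condition belongs in WHERE

Fix: Replace HAVING with WHERE since the condition applies to individual rows

Corrected query:
SELECT id, name, gpa FROM students WHERE gpa > 3.31

Result:
id | name | gpa 
---+------+-----
1  | Jack | 3.43
4  | Jack | 3.63
5  | Eve  | 3.47
6  | Jack | 3.96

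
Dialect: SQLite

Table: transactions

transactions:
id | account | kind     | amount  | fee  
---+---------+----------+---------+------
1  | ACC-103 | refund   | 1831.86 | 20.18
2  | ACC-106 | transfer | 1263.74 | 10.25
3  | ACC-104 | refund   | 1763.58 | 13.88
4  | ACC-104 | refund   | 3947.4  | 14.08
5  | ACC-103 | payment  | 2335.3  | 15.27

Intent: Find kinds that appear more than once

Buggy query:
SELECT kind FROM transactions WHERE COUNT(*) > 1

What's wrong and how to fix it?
Bug: WHERE can't reference COUNT(*); aggregates are computed after WHERE

Fix: Group first, then use HAVING for the count condition

Corrected query:
SELECT kind FROM transactions GROUP BY kind HAVING COUNT(*) > 1

Result:
kind  
------
refund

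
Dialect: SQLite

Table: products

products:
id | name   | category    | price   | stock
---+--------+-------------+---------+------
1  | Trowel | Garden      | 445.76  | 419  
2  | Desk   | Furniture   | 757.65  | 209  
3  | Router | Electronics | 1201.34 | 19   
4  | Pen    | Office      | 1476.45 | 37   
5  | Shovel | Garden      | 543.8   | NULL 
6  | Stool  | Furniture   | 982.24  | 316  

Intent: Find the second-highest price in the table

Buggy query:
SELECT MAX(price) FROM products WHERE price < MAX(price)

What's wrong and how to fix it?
Bug: The inner MAX is an aggregate inside WHERE, which is not allowed

Fix: Compute the overall MAX in a subquery, then take MAX of rows below it

Corrected query:
SELECT MAX(price) FROM products WHERE price < (SELECT MAX(price) FROM products)

Result:
MAX(price)
----------
1201.34   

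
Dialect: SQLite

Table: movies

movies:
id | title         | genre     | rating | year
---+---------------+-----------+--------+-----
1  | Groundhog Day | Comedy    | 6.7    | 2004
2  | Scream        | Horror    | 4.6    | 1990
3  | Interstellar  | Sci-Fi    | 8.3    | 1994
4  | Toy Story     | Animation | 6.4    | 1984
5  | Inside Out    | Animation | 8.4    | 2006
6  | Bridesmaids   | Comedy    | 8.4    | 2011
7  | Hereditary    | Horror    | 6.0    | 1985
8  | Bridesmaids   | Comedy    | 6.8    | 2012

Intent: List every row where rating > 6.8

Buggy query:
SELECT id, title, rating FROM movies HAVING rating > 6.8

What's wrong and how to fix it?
Bug: HAVING filters the output of aggregation, but this query has no GROUP BY and no aggregate functions, so SQLite rejects it (HAVING clause on a non-aggregate query); the condition here is per row

Fix: Use WHERE for row-level filtering

Corrected query:
SELECT id, title, rating FROM movies WHERE rating > 6.8

Result:
id | title        | rating
---+--------------+-------
3  | Interstellar | 8.3   
5  | Inside Out   | 8.4   
6  | Bridesmaids  | 8.4   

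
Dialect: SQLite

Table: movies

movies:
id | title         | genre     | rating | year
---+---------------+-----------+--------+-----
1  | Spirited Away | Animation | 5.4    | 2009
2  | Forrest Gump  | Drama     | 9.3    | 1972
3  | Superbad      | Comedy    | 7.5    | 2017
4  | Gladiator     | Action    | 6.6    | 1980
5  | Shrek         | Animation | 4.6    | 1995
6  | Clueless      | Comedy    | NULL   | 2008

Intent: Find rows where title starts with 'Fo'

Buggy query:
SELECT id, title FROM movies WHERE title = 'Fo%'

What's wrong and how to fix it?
Bug: '=' compares the literal string including the % character; pattern matching needs LIKE

Fix: Use LIKE for wildcard pattern matching

Corrected query:
SELECT id, title FROM movies WHERE title LIKE 'Fo%'

Result:
id | title       
---+-------------
2  | Forrest Gump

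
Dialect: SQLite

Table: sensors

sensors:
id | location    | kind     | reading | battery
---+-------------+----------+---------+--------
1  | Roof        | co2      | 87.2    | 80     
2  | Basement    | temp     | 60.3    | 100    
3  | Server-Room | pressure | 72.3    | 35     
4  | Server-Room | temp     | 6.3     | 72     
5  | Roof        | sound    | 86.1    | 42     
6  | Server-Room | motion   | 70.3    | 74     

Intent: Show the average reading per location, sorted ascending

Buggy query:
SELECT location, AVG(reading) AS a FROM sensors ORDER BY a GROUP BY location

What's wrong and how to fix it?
Bug: ORDER BY appears before GROUP BY; SQL clause order requires GROUP BY first

Fix: Reorder: SELECT … FROM … GROUP BY … ORDER BY …

Corrected query:
SELECT location, AVG(reading) AS a FROM sensors GROUP BY location ORDER BY a

Result:
location    | a        
------------+----------
Server-Room | 49.633333
Basement    | 60.3     
Roof        | 86.65    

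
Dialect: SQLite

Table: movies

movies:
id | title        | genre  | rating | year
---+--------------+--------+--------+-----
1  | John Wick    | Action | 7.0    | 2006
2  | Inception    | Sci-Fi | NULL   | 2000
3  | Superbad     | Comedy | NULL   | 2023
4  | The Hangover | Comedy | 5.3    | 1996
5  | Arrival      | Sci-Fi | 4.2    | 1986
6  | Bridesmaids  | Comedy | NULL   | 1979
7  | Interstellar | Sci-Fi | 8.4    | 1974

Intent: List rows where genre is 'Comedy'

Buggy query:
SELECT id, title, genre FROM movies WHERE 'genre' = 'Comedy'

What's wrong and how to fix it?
Bug: Single quotes denote string literals in SQL; the column name is being compared as a constant string

Fix: Remove the quotes around the column name (or use double quotes for an identifier)

Corrected query:
SELECT id, title, genre FROM movies WHERE genre = 'Comedy'

Result:
id | title        | genre 
---+--------------+-------
3  | Superbad     | Comedy
4  | The Hangover | Comedy
6  | Bridesmaids  | Comedy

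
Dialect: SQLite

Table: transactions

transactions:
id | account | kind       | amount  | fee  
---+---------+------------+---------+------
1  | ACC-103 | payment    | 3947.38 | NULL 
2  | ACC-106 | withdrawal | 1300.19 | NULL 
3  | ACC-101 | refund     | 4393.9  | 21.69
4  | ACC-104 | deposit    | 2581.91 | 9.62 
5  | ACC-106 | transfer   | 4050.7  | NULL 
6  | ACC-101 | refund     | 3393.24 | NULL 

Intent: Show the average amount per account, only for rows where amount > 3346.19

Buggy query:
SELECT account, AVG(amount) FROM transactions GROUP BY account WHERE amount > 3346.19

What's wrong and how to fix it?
Bug: Row-level WHERE must come before GROUP BY in the clause order

Fix: Move the WHERE clause before GROUP BY

Corrected query:
SELECT account, AVG(amount) FROM transactions WHERE amount > 3346.19 GROUP BY account

Result:
account | AVG(amount)
--------+------------
ACC-101 | 3893.57    
ACC-103 | 3947.38    
ACC-106 | 4050.7     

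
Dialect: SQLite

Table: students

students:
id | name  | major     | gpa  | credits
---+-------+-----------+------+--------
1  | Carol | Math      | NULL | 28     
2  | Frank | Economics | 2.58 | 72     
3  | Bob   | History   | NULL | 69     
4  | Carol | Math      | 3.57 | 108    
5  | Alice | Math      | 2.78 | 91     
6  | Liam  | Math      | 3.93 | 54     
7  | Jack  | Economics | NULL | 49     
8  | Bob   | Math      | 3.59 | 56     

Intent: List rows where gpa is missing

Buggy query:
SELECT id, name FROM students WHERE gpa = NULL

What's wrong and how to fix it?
Bug: '= NULL' is always unknown in SQL three-valued logic, so no rows match

Fix: Use IS NULL to test for NULL

Corrected query:
SELECT id, name FROM students WHERE gpa IS NULL

Result:
id | name 
---+------
1  | Carol
3  | Bob  
7  | Jack 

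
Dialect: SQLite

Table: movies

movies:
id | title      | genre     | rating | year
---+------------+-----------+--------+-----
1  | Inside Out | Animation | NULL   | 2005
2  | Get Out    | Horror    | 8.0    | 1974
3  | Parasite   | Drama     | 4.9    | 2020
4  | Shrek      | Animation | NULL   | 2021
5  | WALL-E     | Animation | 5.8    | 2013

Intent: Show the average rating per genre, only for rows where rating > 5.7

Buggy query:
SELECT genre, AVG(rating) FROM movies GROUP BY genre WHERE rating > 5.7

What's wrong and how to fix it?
Bug: Row-level WHERE must come before GROUP BY in the clause order

Fix: Place WHERE between FROM and GROUP BY

Corrected query:
SELECT genre, AVG(rating) FROM movies WHERE rating > 5.7 GROUP BY genre

Result:
genre     | AVG(rating)
----------+------------
Animation | 5.8        
Horror    | 8          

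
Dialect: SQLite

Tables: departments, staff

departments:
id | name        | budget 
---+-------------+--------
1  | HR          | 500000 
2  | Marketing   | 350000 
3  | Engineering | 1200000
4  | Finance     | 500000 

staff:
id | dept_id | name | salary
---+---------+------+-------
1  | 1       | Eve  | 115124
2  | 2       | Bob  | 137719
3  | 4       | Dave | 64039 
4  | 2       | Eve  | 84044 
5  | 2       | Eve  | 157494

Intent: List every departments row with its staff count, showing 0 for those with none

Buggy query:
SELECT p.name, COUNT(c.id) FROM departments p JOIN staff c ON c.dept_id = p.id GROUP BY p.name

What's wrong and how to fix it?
Bug: An inner join excludes parents with zero children

Fix: Switch to LEFT JOIN to retain unmatched parent rows

Corrected query:
SELECT p.name, COUNT(c.id) FROM departments p LEFT JOIN staff c ON c.dept_id = p.id GROUP BY p.name

Result:
name        | COUNT(c.id)
------------+------------
Engineering | 0          
Finance     | 1          
HR          | 1          
Marketing   | 3          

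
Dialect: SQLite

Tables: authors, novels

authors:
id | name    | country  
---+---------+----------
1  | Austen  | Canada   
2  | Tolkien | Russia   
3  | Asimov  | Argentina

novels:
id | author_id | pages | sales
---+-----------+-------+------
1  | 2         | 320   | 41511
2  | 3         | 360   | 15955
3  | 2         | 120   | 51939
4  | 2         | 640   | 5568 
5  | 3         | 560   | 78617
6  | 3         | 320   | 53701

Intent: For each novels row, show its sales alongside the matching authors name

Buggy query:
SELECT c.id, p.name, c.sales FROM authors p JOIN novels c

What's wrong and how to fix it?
Bug: JOIN with no ON clause produces a cartesian product; every novels row pairs with every authors row

Fix: Add ON c.author_id = p.id to the JOIN

Corrected query:
SELECT c.id, p.name, c.sales FROM authors p JOIN novels c ON c.author_id = p.id

Result:
id | name    | sales
---+---------+------
1  | Tolkien | 41511
2  | Asimov  | 15955
3  | Tolkien | 51939
4  | Tolkien | 5568 
5  | Asimov  | 78617
6  | Asimov  | 53701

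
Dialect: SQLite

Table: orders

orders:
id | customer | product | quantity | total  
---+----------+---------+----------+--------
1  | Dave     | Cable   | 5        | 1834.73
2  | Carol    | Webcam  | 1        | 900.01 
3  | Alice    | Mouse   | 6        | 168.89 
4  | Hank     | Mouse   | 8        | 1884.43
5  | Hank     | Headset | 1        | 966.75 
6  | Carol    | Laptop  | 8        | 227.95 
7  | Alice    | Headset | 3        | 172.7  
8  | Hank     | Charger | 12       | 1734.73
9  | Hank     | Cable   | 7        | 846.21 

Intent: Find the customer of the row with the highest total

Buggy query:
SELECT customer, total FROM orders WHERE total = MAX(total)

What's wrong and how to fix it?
Bug: WHERE is evaluated per row; an aggregate over the whole table isn't defined there

Fix: Use a subquery: WHERE total = (SELECT MAX(total) FROM orders)

Corrected query:
SELECT customer, total FROM orders WHERE total = (SELECT MAX(total) FROM orders)

Result:
customer | total  
---------+--------
Hank     | 1884.43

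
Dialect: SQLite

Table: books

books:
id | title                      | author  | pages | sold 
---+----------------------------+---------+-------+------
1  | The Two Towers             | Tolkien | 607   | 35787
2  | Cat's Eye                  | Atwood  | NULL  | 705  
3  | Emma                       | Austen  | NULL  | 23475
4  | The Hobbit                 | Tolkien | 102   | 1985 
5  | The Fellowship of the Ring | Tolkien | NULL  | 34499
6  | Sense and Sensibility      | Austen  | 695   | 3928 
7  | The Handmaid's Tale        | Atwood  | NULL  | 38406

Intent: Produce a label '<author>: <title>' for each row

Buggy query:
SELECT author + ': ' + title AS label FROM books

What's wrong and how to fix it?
Bug: '+' is numeric addition; on text columns SQLite converts them to 0 instead of concatenating

Fix: Use the || operator for string concatenation

Corrected query:
SELECT author || ': ' || title AS label FROM books

Result:
label                              
-----------------------------------
Tolkien: The Two Towers            
Atwood: Cat's Eye                  
Austen: Emma                       
Tolkien: The Hobbit                
Tolkien: The Fellowship of the Ring
Austen: Sense and Sensibility      
Atwood: The Handmaid's Tale        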